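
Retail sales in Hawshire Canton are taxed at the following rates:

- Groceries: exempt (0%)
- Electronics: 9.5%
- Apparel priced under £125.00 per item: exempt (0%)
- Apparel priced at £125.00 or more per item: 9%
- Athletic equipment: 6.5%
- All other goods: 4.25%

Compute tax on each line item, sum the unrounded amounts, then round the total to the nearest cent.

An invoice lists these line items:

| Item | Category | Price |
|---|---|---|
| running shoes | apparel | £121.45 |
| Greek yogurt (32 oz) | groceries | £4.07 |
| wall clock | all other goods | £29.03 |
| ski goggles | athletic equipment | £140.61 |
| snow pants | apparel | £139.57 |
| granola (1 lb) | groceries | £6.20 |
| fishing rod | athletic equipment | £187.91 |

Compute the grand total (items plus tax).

£663.99

Running shoes £121.45: apparel, under £125.00 → 0% → £0.00
Greek yogurt (32 oz) £4.07: groceries → 0% → £0.00
Wall clock £29.03: all other goods → 4.25% → £1.233775
Ski goggles £140.61: athletic equipment → 6.5% → £9.13965
Snow pants £139.57: apparel, £125.00 or more → 9% → £12.5613
Granola (1 lb) £6.20: groceries → 0% → £0.00
Fishing rod £187.91: athletic equipment → 6.5% → £12.21415
Subtotal = £628.84; unrounded tax = £35.148875 → £35.15; total due = £663.99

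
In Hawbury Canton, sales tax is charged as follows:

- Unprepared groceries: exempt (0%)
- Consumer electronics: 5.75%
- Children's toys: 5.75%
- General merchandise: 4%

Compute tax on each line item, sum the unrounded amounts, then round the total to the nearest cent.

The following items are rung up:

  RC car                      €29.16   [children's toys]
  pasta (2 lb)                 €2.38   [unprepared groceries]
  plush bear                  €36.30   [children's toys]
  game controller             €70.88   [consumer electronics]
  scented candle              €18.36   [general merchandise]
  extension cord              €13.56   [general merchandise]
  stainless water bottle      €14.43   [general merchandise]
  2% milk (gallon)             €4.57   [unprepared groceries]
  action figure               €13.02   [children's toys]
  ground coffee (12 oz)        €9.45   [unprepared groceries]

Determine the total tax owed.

RC car €29.16: children's toys → 5.75% → €1.6767
Pasta (2 lb) €2.38: unprepared groceries → 0% → €0.00
Plush bear €36.30: children's toys → 5.75% → €2.08725
Game controller €70.88: consumer electronics → 5.75% → €4.0756
Scented candle €18.36: general merchandise → 4% → €0.7344
Extension cord €13.56: general merchandise → 4% → €0.5424
Stainless water bottle €14.43: general merchandise → 4% → €0.5772
2% milk (gallon) €4.57: unprepared groceries → 0% → €0.00
Action figure €13.02: children's toys → 5.75% → €0.74865
Ground coffee (12 oz) €9.45: unprepared groceries → 0% → €0.00
Unrounded tax sum = €10.4422 → €10.44

€10.44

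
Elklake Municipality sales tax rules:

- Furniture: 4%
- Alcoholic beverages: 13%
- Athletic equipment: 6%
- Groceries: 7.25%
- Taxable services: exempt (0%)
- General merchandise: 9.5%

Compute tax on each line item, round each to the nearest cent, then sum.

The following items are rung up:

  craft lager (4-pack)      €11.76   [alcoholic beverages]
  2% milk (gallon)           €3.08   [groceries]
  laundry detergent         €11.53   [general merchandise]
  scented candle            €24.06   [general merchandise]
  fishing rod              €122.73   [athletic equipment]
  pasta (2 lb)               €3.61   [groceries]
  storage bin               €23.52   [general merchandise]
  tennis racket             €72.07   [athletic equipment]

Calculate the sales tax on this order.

Craft lager (4-pack) €11.76: alcoholic beverages → 13% → €1.53
2% milk (gallon) €3.08: groceries → 7.25% → €0.22
Laundry detergent €11.53: general merchandise → 9.5% → €1.10
Scented candle €24.06: general merchandise → 9.5% → €2.29
Fishing rod €122.73: athletic equipment → 6% → €7.36
Pasta (2 lb) €3.61: groceries → 7.25% → €0.26
Storage bin €23.52: general merchandise → 9.5% → €2.23
Tennis racket €72.07: athletic equipment → 6% → €4.32
Total tax = €1.53 + €0.22 + €1.10 + €2.29 + €7.36 + €0.26 + €2.23 + €4.32 = €19.31

€19.31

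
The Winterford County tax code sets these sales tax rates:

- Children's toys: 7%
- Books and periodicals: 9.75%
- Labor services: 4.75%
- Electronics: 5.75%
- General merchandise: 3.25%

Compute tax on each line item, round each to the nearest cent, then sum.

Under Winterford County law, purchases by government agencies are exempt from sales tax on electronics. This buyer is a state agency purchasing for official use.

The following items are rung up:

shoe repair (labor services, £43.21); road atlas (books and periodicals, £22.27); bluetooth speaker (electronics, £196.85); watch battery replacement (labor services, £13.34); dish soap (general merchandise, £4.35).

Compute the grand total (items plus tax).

Shoe repair £43.21: labor services → 4.75% → £2.05
Road atlas £22.27: books and periodicals → 9.75% → £2.17
Bluetooth speaker £196.85: electronics, buyer-exempt → 0% → £0.00
Watch battery replacement £13.34: labor services → 4.75% → £0.63
Dish soap £4.35: general merchandise → 3.25% → £0.14
Subtotal = £280.02; tax = £4.99; total due = £285.01

£285.01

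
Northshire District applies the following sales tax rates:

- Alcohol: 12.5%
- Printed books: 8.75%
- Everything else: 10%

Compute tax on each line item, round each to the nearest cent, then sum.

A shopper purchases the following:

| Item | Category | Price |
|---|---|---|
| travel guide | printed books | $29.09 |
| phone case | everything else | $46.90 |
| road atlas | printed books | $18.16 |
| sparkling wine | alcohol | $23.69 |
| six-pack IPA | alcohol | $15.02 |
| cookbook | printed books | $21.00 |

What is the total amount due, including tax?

Travel guide $29.09: printed books → 8.75% → $2.55
Phone case $46.90: everything else → 10% → $4.69
Road atlas $18.16: printed books → 8.75% → $1.59
Sparkling wine $23.69: alcohol → 12.5% → $2.96
Six-pack IPA $15.02: alcohol → 12.5% → $1.88
Cookbook $21.00: printed books → 8.75% → $1.84
Subtotal = $153.86; tax = $15.51; total due = $169.37

$169.37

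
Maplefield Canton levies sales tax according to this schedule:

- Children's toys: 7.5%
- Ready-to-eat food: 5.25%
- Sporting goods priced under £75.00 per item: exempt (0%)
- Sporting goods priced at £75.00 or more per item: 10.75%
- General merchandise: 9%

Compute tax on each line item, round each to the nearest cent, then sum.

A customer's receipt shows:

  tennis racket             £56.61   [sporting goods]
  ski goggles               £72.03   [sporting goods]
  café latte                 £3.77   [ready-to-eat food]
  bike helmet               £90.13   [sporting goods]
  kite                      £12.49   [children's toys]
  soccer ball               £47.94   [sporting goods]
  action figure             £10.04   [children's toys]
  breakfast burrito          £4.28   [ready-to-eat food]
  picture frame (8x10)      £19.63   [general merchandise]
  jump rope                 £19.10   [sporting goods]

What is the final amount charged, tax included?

Tennis racket £56.61: sporting goods, under £75.00 → 0% → £0.00
Ski goggles £72.03: sporting goods, under £75.00 → 0% → £0.00
Café latte £3.77: ready-to-eat food → 5.25% → £0.20
Bike helmet £90.13: sporting goods, £75.00 or more → 10.75% → £9.69
Kite £12.49: children's toys → 7.5% → £0.94
Soccer ball £47.94: sporting goods, under £75.00 → 0% → £0.00
Action figure £10.04: children's toys → 7.5% → £0.75
Breakfast burrito £4.28: ready-to-eat food → 5.25% → £0.22
Picture frame (8x10) £19.63: general merchandise → 9% → £1.77
Jump rope £19.10: sporting goods, under £75.00 → 0% → £0.00
Subtotal = £336.02; tax = £13.57; total due = £349.59

£349.59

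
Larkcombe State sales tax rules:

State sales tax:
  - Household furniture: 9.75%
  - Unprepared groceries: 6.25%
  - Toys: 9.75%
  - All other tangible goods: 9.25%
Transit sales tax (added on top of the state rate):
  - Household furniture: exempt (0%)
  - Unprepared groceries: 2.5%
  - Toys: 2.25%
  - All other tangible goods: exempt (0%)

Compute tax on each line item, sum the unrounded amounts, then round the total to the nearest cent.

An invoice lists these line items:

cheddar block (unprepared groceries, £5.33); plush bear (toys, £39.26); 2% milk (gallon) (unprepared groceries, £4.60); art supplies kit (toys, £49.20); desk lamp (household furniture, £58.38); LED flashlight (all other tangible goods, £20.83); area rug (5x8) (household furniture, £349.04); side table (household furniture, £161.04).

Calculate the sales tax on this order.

Cheddar block £5.33: unprepared groceries → 6.25% + 2.5% transit = 8.75% → £0.466375
Plush bear £39.26: toys → 9.75% + 2.25% transit = 12% → £4.7112
2% milk (gallon) £4.60: unprepared groceries → 6.25% + 2.5% transit = 8.75% → £0.4025
Art supplies kit £49.20: toys → 9.75% + 2.25% transit = 12% → £5.904
Desk lamp £58.38: household furniture → 9.75% + 0% transit = 9.75% → £5.69205
LED flashlight £20.83: all other tangible goods → 9.25% + 0% transit = 9.25% → £1.926775
Area rug (5x8) £349.04: household furniture → 9.75% + 0% transit = 9.75% → £34.0314
Side table £161.04: household furniture → 9.75% + 0% transit = 9.75% → £15.7014
Unrounded tax sum = £68.8357 → £68.84

£68.84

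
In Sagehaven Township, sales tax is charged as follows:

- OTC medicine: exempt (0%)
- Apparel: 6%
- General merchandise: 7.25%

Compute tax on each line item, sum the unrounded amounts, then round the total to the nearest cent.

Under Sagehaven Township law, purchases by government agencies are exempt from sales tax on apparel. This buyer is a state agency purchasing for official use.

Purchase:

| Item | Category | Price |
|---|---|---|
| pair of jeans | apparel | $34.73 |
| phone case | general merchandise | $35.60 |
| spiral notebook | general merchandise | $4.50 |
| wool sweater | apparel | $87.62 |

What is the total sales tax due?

$2.91

Pair of jeans $34.73: apparel, buyer-exempt → 0% → $0.00
Phone case $35.60: general merchandise → 7.25% → $2.581
Spiral notebook $4.50: general merchandise → 7.25% → $0.32625
Wool sweater $87.62: apparel, buyer-exempt → 0% → $0.00
Unrounded tax sum = $2.90725 → $2.91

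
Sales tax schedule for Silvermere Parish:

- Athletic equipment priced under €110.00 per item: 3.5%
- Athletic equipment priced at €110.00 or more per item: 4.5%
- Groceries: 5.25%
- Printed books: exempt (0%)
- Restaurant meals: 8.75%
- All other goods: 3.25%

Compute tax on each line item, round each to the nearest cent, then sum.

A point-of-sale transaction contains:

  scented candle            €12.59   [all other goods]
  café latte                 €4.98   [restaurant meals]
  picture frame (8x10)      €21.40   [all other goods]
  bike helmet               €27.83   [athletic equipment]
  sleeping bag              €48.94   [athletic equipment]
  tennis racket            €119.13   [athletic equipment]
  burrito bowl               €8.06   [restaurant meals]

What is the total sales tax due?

Scented candle €12.59: all other goods → 3.25% → €0.41
Café latte €4.98: restaurant meals → 8.75% → €0.44
Picture frame (8x10) €21.40: all other goods → 3.25% → €0.70
Bike helmet €27.83: athletic equipment, under €110.00 → 3.5% → €0.97
Sleeping bag €48.94: athletic equipment, under €110.00 → 3.5% → €1.71
Tennis racket €119.13: athletic equipment, €110.00 or more → 4.5% → €5.36
Burrito bowl €8.06: restaurant meals → 8.75% → €0.71
Total tax = €0.41 + €0.44 + €0.70 + €0.97 + €1.71 + €5.36 + €0.71 = €10.30

€10.30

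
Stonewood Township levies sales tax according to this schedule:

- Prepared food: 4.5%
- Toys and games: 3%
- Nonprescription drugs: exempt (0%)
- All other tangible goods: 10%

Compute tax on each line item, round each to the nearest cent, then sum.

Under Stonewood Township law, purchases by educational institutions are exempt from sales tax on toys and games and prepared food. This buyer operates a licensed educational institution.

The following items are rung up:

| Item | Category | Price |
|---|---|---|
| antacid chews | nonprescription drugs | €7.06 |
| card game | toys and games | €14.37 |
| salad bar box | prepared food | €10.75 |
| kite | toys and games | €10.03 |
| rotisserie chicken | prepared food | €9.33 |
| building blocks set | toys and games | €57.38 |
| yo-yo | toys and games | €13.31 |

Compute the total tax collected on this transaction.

Antacid chews €7.06: nonprescription drugs → 0% → €0.00
Card game €14.37: toys and games, buyer-exempt → 0% → €0.00
Salad bar box €10.75: prepared food, buyer-exempt → 0% → €0.00
Kite €10.03: toys and games, buyer-exempt → 0% → €0.00
Rotisserie chicken €9.33: prepared food, buyer-exempt → 0% → €0.00
Building blocks set €57.38: toys and games, buyer-exempt → 0% → €0.00
Yo-yo €13.31: toys and games, buyer-exempt → 0% → €0.00
Total tax = €0.00

€0.00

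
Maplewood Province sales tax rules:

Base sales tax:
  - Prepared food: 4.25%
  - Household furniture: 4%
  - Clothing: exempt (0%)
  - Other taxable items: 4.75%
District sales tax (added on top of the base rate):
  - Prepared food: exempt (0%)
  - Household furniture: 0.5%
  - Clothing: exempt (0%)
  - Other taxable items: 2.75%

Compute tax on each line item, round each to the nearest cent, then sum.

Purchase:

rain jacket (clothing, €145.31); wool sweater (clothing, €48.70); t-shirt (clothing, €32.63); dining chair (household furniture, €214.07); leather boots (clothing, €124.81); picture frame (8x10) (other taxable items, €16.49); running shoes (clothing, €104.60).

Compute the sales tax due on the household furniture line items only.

Dining chair €214.07: household furniture → 4% + 0.5% district = 4.5% → €9.63
Tax on household furniture = €9.63

€9.63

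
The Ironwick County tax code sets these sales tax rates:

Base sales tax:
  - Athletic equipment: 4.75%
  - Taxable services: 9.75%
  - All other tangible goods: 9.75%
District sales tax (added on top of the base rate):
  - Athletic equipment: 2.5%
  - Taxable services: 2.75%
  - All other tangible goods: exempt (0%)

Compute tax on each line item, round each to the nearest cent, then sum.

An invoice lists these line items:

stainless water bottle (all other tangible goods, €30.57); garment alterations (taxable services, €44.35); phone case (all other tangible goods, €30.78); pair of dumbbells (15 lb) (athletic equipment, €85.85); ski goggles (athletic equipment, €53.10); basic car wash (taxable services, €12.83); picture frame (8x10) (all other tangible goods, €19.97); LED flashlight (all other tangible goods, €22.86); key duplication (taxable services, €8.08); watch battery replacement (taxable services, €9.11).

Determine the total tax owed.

Stainless water bottle €30.57: all other tangible goods → 9.75% + 0% district = 9.75% → €2.98
Garment alterations €44.35: taxable services → 9.75% + 2.75% district = 12.5% → €5.54
Phone case €30.78: all other tangible goods → 9.75% + 0% district = 9.75% → €3.00
Pair of dumbbells (15 lb) €85.85: athletic equipment → 4.75% + 2.5% district = 7.25% → €6.22
Ski goggles €53.10: athletic equipment → 4.75% + 2.5% district = 7.25% → €3.85
Basic car wash €12.83: taxable services → 9.75% + 2.75% district = 12.5% → €1.60
Picture frame (8x10) €19.97: all other tangible goods → 9.75% + 0% district = 9.75% → €1.95
LED flashlight €22.86: all other tangible goods → 9.75% + 0% district = 9.75% → €2.23
Key duplication €8.08: taxable services → 9.75% + 2.75% district = 12.5% → €1.01
Watch battery replacement €9.11: taxable services → 9.75% + 2.75% district = 12.5% → €1.14
Total tax = €2.98 + €5.54 + €3.00 + €6.22 + €3.85 + €1.60 + €1.95 + €2.23 + €1.01 + €1.14 = €29.52

€29.52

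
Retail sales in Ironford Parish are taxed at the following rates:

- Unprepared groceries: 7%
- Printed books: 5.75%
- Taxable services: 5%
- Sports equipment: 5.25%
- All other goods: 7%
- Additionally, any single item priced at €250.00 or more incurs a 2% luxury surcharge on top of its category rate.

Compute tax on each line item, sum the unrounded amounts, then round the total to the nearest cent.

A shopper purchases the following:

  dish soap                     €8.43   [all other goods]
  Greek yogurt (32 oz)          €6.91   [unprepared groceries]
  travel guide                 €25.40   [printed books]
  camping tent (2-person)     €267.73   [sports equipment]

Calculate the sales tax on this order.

€21.94

Dish soap €8.43: all other goods → 7% → €0.5901
Greek yogurt (32 oz) €6.91: unprepared groceries → 7% → €0.4837
Travel guide €25.40: printed books → 5.75% → €1.4605
Camping tent (2-person) €267.73: sports equipment → 5.25% + 2% surcharge = 7.25% → €19.410425
Unrounded tax sum = €21.944725 → €21.94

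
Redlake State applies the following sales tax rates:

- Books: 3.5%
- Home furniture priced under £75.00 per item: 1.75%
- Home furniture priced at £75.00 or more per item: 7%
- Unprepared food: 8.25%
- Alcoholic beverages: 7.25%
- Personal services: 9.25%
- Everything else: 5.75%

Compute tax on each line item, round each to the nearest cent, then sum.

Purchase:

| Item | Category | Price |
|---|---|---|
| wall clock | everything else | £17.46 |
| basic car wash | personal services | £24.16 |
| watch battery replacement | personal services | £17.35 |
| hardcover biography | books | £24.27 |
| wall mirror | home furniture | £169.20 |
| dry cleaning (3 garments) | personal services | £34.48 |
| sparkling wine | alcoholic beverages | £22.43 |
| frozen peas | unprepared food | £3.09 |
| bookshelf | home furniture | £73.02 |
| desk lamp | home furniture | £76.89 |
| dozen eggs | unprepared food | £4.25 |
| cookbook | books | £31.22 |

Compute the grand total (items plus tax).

Wall clock £17.46: everything else → 5.75% → £1.00
Basic car wash £24.16: personal services → 9.25% → £2.23
Watch battery replacement £17.35: personal services → 9.25% → £1.60
Hardcover biography £24.27: books → 3.5% → £0.85
Wall mirror £169.20: home furniture, £75.00 or more → 7% → £11.84
Dry cleaning (3 garments) £34.48: personal services → 9.25% → £3.19
Sparkling wine £22.43: alcoholic beverages → 7.25% → £1.63
Frozen peas £3.09: unprepared food → 8.25% → £0.25
Bookshelf £73.02: home furniture, under £75.00 → 1.75% → £1.28
Desk lamp £76.89: home furniture, £75.00 or more → 7% → £5.38
Dozen eggs £4.25: unprepared food → 8.25% → £0.35
Cookbook £31.22: books → 3.5% → £1.09
Subtotal = £497.82; tax = £30.69; total due = £528.51

£528.51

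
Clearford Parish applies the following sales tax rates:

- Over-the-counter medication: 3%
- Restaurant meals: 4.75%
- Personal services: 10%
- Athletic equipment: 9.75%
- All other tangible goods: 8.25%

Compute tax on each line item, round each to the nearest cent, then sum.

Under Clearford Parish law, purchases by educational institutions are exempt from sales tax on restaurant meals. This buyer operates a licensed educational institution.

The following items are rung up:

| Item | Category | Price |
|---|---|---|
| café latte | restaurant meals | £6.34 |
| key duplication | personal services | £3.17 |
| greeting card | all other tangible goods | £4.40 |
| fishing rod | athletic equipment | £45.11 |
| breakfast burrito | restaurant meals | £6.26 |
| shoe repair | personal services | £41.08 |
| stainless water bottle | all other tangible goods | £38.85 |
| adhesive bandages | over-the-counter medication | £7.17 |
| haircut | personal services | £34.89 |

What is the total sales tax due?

Café latte £6.34: restaurant meals, buyer-exempt → 0% → £0.00
Key duplication £3.17: personal services → 10% → £0.32
Greeting card £4.40: all other tangible goods → 8.25% → £0.36
Fishing rod £45.11: athletic equipment → 9.75% → £4.40
Breakfast burrito £6.26: restaurant meals, buyer-exempt → 0% → £0.00
Shoe repair £41.08: personal services → 10% → £4.11
Stainless water bottle £38.85: all other tangible goods → 8.25% → £3.21
Adhesive bandages £7.17: over-the-counter medication → 3% → £0.22
Haircut £34.89: personal services → 10% → £3.49
Total tax = £0.32 + £0.36 + £4.40 + £4.11 + £3.21 + £0.22 + £3.49 = £16.11

£16.11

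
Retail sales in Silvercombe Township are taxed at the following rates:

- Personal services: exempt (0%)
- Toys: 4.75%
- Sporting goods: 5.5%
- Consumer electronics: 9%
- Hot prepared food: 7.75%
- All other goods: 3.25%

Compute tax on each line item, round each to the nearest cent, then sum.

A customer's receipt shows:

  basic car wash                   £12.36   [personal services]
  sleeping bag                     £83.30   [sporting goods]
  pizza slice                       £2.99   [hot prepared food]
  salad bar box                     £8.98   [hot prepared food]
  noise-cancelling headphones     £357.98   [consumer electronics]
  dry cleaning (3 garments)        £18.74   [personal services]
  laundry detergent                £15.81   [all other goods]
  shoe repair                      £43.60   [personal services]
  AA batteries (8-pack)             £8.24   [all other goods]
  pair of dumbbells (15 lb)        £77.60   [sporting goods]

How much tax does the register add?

Basic car wash £12.36: personal services → 0% → £0.00
Sleeping bag £83.30: sporting goods → 5.5% → £4.58
Pizza slice £2.99: hot prepared food → 7.75% → £0.23
Salad bar box £8.98: hot prepared food → 7.75% → £0.70
Noise-cancelling headphones £357.98: consumer electronics → 9% → £32.22
Dry cleaning (3 garments) £18.74: personal services → 0% → £0.00
Laundry detergent £15.81: all other goods → 3.25% → £0.51
Shoe repair £43.60: personal services → 0% → £0.00
AA batteries (8-pack) £8.24: all other goods → 3.25% → £0.27
Pair of dumbbells (15 lb) £77.60: sporting goods → 5.5% → £4.27
Total tax = £4.58 + £0.23 + £0.70 + £32.22 + £0.51 + £0.27 + £4.27 = £42.78

£42.78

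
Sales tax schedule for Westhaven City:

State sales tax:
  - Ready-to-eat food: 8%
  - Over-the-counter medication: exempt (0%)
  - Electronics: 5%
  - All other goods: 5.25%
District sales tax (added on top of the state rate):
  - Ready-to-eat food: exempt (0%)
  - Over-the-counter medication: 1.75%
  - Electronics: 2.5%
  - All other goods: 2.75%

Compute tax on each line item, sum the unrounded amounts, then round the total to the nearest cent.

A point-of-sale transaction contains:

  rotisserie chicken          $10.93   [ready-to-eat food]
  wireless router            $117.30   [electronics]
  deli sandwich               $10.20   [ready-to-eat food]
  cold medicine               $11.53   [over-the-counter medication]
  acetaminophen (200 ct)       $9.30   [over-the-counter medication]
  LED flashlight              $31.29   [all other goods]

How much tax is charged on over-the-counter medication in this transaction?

Cold medicine $11.53: over-the-counter medication → 0% + 1.75% district = 1.75% → $0.201775
Acetaminophen (200 ct) $9.30: over-the-counter medication → 0% + 1.75% district = 1.75% → $0.16275
Tax on over-the-counter medication: unrounded sum = $0.364525 → $0.36

$0.36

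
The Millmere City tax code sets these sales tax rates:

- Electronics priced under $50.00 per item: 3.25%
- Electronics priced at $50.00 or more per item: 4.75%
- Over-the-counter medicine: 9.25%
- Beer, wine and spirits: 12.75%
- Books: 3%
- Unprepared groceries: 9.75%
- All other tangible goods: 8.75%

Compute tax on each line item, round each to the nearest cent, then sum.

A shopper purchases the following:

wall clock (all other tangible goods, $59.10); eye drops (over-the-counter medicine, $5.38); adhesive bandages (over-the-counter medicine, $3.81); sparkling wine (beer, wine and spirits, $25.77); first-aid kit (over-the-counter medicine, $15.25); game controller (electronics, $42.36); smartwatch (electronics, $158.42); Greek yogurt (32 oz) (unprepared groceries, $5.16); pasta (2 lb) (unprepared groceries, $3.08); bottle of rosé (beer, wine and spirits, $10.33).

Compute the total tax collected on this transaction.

Wall clock $59.10: all other tangible goods → 8.75% → $5.17
Eye drops $5.38: over-the-counter medicine → 9.25% → $0.50
Adhesive bandages $3.81: over-the-counter medicine → 9.25% → $0.35
Sparkling wine $25.77: beer, wine and spirits → 12.75% → $3.29
First-aid kit $15.25: over-the-counter medicine → 9.25% → $1.41
Game controller $42.36: electronics, under $50.00 → 3.25% → $1.38
Smartwatch $158.42: electronics, $50.00 or more → 4.75% → $7.52
Greek yogurt (32 oz) $5.16: unprepared groceries → 9.75% → $0.50
Pasta (2 lb) $3.08: unprepared groceries → 9.75% → $0.30
Bottle of rosé $10.33: beer, wine and spirits → 12.75% → $1.32
Total tax = $5.17 + $0.50 + $0.35 + $3.29 + $1.41 + $1.38 + $7.52 + $0.50 + $0.30 + $1.32 = $21.74

$21.74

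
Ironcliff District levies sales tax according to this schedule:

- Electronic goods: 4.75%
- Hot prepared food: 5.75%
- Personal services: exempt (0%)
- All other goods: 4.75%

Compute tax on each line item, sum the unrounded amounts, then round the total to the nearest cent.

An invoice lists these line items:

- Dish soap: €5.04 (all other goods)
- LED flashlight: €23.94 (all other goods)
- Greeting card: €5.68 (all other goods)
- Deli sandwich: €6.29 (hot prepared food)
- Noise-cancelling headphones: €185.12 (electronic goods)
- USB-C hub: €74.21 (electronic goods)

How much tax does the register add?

Dish soap €5.04: all other goods → 4.75% → €0.2394
LED flashlight €23.94: all other goods → 4.75% → €1.13715
Greeting card €5.68: all other goods → 4.75% → €0.2698
Deli sandwich €6.29: hot prepared food → 5.75% → €0.361675
Noise-cancelling headphones €185.12: electronic goods → 4.75% → €8.7932
USB-C hub €74.21: electronic goods → 4.75% → €3.524975
Unrounded tax sum = €14.3262 → €14.33

€14.33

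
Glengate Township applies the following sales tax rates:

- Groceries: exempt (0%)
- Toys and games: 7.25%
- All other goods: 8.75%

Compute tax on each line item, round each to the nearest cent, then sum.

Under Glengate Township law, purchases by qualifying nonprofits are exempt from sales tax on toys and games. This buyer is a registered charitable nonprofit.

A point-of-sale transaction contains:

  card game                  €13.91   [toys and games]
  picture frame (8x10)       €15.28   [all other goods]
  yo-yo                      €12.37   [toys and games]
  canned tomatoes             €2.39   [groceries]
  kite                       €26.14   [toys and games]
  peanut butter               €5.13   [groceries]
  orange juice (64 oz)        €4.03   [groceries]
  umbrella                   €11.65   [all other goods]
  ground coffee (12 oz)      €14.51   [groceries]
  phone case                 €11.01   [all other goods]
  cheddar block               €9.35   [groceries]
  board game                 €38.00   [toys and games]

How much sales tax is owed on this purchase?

€3.32

Card game €13.91: toys and games, buyer-exempt → 0% → €0.00
Picture frame (8x10) €15.28: all other goods → 8.75% → €1.34
Yo-yo €12.37: toys and games, buyer-exempt → 0% → €0.00
Canned tomatoes €2.39: groceries → 0% → €0.00
Kite €26.14: toys and games, buyer-exempt → 0% → €0.00
Peanut butter €5.13: groceries → 0% → €0.00
Orange juice (64 oz) €4.03: groceries → 0% → €0.00
Umbrella €11.65: all other goods → 8.75% → €1.02
Ground coffee (12 oz) €14.51: groceries → 0% → €0.00
Phone case €11.01: all other goods → 8.75% → €0.96
Cheddar block €9.35: groceries → 0% → €0.00
Board game €38.00: toys and games, buyer-exempt → 0% → €0.00
Total tax = €1.34 + €1.02 + €0.96 = €3.32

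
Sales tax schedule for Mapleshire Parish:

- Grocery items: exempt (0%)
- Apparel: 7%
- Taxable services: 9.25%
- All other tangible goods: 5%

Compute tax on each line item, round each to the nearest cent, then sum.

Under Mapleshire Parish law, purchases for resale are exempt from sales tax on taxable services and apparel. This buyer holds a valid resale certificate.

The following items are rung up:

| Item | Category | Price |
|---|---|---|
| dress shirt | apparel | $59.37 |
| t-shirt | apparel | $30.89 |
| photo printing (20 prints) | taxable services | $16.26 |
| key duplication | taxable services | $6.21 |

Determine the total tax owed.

$0.00

Dress shirt $59.37: apparel, buyer-exempt → 0% → $0.00
T-shirt $30.89: apparel, buyer-exempt → 0% → $0.00
Photo printing (20 prints) $16.26: taxable services, buyer-exempt → 0% → $0.00
Key duplication $6.21: taxable services, buyer-exempt → 0% → $0.00
Total tax = $0.00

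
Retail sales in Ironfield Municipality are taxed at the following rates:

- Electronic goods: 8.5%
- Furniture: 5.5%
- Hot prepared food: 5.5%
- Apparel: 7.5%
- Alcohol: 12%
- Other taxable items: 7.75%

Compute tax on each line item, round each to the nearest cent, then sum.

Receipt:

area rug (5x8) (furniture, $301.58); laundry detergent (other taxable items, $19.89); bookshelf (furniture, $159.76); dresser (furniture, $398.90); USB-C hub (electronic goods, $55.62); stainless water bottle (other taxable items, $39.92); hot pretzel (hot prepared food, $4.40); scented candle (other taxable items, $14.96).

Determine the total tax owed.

$58.08

Area rug (5x8) $301.58: furniture → 5.5% → $16.59
Laundry detergent $19.89: other taxable items → 7.75% → $1.54
Bookshelf $159.76: furniture → 5.5% → $8.79
Dresser $398.90: furniture → 5.5% → $21.94
USB-C hub $55.62: electronic goods → 8.5% → $4.73
Stainless water bottle $39.92: other taxable items → 7.75% → $3.09
Hot pretzel $4.40: hot prepared food → 5.5% → $0.24
Scented candle $14.96: other taxable items → 7.75% → $1.16
Total tax = $16.59 + $1.54 + $8.79 + $21.94 + $4.73 + $3.09 + $0.24 + $1.16 = $58.08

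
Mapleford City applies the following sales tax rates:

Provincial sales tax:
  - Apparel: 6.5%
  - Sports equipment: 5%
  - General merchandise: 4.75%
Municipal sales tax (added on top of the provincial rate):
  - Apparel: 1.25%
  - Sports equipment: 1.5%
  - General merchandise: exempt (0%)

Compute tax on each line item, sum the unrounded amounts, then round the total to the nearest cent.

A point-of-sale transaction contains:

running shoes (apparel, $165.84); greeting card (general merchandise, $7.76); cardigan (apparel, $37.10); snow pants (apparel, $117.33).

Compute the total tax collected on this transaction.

$25.19

Running shoes $165.84: apparel → 6.5% + 1.25% municipal = 7.75% → $12.8526
Greeting card $7.76: general merchandise → 4.75% + 0% municipal = 4.75% → $0.3686
Cardigan $37.10: apparel → 6.5% + 1.25% municipal = 7.75% → $2.87525
Snow pants $117.33: apparel → 6.5% + 1.25% municipal = 7.75% → $9.093075
Unrounded tax sum = $25.189525 → $25.19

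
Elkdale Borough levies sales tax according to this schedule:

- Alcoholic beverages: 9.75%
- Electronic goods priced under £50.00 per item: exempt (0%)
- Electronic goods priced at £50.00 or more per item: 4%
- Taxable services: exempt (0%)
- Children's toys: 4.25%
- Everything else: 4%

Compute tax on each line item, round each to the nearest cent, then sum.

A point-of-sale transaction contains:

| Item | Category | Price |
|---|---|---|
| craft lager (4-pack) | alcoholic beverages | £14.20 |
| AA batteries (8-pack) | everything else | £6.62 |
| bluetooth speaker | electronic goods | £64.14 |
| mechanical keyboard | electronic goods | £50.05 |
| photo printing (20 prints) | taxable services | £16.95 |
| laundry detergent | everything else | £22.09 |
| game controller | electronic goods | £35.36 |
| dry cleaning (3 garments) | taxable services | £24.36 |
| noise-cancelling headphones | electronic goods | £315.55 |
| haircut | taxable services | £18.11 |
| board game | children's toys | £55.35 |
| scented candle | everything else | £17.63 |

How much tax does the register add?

£22.77

Craft lager (4-pack) £14.20: alcoholic beverages → 9.75% → £1.38
AA batteries (8-pack) £6.62: everything else → 4% → £0.26
Bluetooth speaker £64.14: electronic goods, £50.00 or more → 4% → £2.57
Mechanical keyboard £50.05: electronic goods, £50.00 or more → 4% → £2.00
Photo printing (20 prints) £16.95: taxable services → 0% → £0.00
Laundry detergent £22.09: everything else → 4% → £0.88
Game controller £35.36: electronic goods, under £50.00 → 0% → £0.00
Dry cleaning (3 garments) £24.36: taxable services → 0% → £0.00
Noise-cancelling headphones £315.55: electronic goods, £50.00 or more → 4% → £12.62
Haircut £18.11: taxable services → 0% → £0.00
Board game £55.35: children's toys → 4.25% → £2.35
Scented candle £17.63: everything else → 4% → £0.71
Total tax = £1.38 + £0.26 + £2.57 + £2.00 + £0.88 + £12.62 + £2.35 + £0.71 = £22.77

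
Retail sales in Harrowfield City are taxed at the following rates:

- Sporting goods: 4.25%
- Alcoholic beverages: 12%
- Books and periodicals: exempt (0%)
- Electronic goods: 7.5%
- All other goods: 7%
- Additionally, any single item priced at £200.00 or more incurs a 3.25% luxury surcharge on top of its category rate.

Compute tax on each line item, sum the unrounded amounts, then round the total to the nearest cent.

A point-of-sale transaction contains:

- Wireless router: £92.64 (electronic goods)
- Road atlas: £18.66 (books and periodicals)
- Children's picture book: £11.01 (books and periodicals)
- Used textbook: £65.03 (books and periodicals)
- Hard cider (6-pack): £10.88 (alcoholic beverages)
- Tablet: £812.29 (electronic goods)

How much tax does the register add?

Wireless router £92.64: electronic goods → 7.5% → £6.948
Road atlas £18.66: books and periodicals → 0% → £0.00
Children's picture book £11.01: books and periodicals → 0% → £0.00
Used textbook £65.03: books and periodicals → 0% → £0.00
Hard cider (6-pack) £10.88: alcoholic beverages → 12% → £1.3056
Tablet £812.29: electronic goods → 7.5% + 3.25% surcharge = 10.75% → £87.321175
Unrounded tax sum = £95.574775 → £95.57

£95.57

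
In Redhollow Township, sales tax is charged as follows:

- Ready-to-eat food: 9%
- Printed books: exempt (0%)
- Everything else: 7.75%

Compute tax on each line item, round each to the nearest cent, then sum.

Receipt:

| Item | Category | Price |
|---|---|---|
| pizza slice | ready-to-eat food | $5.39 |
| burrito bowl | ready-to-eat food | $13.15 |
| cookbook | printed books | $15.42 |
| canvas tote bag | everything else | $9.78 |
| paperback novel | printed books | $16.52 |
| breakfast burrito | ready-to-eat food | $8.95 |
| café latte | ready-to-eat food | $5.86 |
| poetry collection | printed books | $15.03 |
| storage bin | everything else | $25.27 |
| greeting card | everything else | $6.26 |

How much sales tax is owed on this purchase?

$6.22

Pizza slice $5.39: ready-to-eat food → 9% → $0.49
Burrito bowl $13.15: ready-to-eat food → 9% → $1.18
Cookbook $15.42: printed books → 0% → $0.00
Canvas tote bag $9.78: everything else → 7.75% → $0.76
Paperback novel $16.52: printed books → 0% → $0.00
Breakfast burrito $8.95: ready-to-eat food → 9% → $0.81
Café latte $5.86: ready-to-eat food → 9% → $0.53
Poetry collection $15.03: printed books → 0% → $0.00
Storage bin $25.27: everything else → 7.75% → $1.96
Greeting card $6.26: everything else → 7.75% → $0.49
Total tax = $0.49 + $1.18 + $0.76 + $0.81 + $0.53 + $1.96 + $0.49 = $6.22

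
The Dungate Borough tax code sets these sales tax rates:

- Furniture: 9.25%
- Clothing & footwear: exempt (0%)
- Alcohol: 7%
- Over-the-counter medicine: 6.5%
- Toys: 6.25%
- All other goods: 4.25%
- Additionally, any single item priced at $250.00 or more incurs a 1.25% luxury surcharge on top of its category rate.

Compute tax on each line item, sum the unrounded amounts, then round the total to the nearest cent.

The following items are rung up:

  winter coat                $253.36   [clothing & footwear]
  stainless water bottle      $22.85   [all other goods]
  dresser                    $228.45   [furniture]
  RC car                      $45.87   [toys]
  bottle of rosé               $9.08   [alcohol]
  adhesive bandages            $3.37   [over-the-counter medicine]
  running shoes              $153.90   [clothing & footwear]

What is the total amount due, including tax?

$745.87

Winter coat $253.36: clothing & footwear → 0% + 1.25% surcharge = 1.25% → $3.167
Stainless water bottle $22.85: all other goods → 4.25% → $0.971125
Dresser $228.45: furniture → 9.25% → $21.131625
RC car $45.87: toys → 6.25% → $2.866875
Bottle of rosé $9.08: alcohol → 7% → $0.6356
Adhesive bandages $3.37: over-the-counter medicine → 6.5% → $0.21905
Running shoes $153.90: clothing & footwear → 0% → $0.00
Subtotal = $716.88; unrounded tax = $28.991275 → $28.99; total due = $745.87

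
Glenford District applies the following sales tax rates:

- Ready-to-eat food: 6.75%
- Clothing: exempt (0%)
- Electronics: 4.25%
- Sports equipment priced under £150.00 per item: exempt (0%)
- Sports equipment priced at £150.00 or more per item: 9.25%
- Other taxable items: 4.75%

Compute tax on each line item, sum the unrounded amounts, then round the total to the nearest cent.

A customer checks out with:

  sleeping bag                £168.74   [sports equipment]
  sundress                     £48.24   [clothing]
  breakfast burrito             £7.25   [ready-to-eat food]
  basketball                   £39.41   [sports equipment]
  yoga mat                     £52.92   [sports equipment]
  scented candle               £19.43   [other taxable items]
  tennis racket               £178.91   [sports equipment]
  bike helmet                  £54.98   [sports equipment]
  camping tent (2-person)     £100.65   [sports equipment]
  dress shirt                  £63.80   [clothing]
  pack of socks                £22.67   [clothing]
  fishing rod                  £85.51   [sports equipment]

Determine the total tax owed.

£33.57

Sleeping bag £168.74: sports equipment, £150.00 or more → 9.25% → £15.60845
Sundress £48.24: clothing → 0% → £0.00
Breakfast burrito £7.25: ready-to-eat food → 6.75% → £0.489375
Basketball £39.41: sports equipment, under £150.00 → 0% → £0.00
Yoga mat £52.92: sports equipment, under £150.00 → 0% → £0.00
Scented candle £19.43: other taxable items → 4.75% → £0.922925
Tennis racket £178.91: sports equipment, £150.00 or more → 9.25% → £16.549175
Bike helmet £54.98: sports equipment, under £150.00 → 0% → £0.00
Camping tent (2-person) £100.65: sports equipment, under £150.00 → 0% → £0.00
Dress shirt £63.80: clothing → 0% → £0.00
Pack of socks £22.67: clothing → 0% → £0.00
Fishing rod £85.51: sports equipment, under £150.00 → 0% → £0.00
Unrounded tax sum = £33.569925 → £33.57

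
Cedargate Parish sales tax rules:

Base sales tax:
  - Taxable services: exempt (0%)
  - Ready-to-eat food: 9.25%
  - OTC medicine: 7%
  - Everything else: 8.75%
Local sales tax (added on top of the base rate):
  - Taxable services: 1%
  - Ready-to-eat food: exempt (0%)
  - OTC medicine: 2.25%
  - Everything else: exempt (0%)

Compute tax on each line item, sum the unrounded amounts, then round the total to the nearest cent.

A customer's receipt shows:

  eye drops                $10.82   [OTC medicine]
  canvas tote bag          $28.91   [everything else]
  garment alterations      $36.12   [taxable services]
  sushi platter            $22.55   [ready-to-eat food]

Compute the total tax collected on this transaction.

Eye drops $10.82: OTC medicine → 7% + 2.25% local = 9.25% → $1.00085
Canvas tote bag $28.91: everything else → 8.75% + 0% local = 8.75% → $2.529625
Garment alterations $36.12: taxable services → 0% + 1% local = 1% → $0.3612
Sushi platter $22.55: ready-to-eat food → 9.25% + 0% local = 9.25% → $2.085875
Unrounded tax sum = $5.97755 → $5.98

$5.98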